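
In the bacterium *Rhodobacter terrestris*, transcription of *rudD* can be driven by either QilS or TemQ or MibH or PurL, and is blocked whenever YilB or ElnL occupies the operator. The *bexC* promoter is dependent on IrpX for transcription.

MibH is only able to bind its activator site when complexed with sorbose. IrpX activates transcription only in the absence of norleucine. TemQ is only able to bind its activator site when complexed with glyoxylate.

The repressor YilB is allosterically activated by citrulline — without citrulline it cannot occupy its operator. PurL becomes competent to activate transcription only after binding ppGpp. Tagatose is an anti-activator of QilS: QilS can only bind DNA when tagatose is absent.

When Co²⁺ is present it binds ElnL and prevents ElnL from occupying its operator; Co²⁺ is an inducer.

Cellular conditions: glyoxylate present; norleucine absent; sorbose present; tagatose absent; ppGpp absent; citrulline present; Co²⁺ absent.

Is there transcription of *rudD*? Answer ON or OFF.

Citrulline is present, so YilB is active.
Tagatose is absent, so QilS is active.
Glyoxylate is present, so TemQ is active.
Co²⁺ is absent, so ElnL is active.
Sorbose is present, so MibH is active.
ppGpp is absent, so PurL is inactive.
With repressor YilB bound, *rudD* is not transcribed.

OFF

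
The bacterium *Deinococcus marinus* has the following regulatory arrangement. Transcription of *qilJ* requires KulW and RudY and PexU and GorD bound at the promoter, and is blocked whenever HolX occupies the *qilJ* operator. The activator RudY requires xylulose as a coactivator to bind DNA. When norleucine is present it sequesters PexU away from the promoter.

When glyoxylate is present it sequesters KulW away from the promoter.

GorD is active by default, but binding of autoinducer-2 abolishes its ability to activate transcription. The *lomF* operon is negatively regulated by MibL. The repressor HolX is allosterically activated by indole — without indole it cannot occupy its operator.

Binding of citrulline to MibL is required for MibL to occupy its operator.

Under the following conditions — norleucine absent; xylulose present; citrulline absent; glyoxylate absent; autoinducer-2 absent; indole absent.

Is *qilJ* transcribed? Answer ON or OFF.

ON

Glyoxylate is absent, so KulW is active.
Xylulose is present, so RudY is active.
Indole is absent, so HolX is inactive.
Norleucine is absent, so PexU is active.
Autoinducer-2 is absent, so GorD is active.
No repressor is bound and KulW and RudY and PexU and GorD are active, so *qilJ* is transcribed.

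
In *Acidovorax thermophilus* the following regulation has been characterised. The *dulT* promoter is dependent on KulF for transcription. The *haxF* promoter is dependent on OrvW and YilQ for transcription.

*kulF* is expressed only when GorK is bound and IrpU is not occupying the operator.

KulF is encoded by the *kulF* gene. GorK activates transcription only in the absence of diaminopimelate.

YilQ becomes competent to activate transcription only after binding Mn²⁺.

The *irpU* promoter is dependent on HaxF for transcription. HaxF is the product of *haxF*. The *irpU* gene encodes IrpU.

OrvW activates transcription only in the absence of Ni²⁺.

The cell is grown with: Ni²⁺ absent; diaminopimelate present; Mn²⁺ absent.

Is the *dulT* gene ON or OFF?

OFF

Ni²⁺ is absent, so OrvW is active.
Mn²⁺ is absent, so YilQ is inactive.
Required activator YilQ is absent, so *haxF* is not transcribed.
So HaxF is not produced.
Required activator HaxF is absent, so *irpU* is not transcribed.
So IrpU is not produced.
Diaminopimelate is present, so GorK is inactive.
Required activator GorK is absent, so *kulF* is not transcribed.
So KulF is not produced.
Required activator KulF is absent, so *dulT* is not transcribed.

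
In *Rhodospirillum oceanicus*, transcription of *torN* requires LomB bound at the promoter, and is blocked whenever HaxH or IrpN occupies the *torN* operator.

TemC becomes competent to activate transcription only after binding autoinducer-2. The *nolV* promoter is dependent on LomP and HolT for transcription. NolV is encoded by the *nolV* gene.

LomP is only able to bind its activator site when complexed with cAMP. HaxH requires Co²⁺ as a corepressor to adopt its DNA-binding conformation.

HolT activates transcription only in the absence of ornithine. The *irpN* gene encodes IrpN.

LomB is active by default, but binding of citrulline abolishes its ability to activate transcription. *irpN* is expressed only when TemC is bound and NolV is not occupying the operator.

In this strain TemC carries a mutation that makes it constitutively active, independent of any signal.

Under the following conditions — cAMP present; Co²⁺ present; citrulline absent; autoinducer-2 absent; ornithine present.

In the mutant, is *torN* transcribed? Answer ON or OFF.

Co²⁺ is present, so HaxH is active.
cAMP is present, so LomP is active.
Ornithine is present, so HolT is inactive.
Required activator HolT is absent, so *nolV* is not transcribed.
So NolV is not produced.
TemC is constitutively active in this strain.
No repressor is bound and TemC is active, so *irpN* is transcribed.
So IrpN is produced and active.
Citrulline is absent, so LomB is active.
With repressor HaxH bound, *torN* is not transcribed.

OFF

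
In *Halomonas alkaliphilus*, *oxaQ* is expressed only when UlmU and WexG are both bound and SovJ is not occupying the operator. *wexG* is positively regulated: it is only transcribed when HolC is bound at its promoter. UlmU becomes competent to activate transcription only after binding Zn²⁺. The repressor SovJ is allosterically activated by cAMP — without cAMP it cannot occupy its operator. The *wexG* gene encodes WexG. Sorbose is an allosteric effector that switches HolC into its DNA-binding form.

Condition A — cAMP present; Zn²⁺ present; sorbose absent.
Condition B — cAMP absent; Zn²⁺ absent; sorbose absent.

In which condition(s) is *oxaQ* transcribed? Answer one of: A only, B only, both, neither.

neither

Condition A:
cAMP is present, so SovJ is active.
Zn²⁺ is present, so UlmU is active.
Sorbose is absent, so HolC is inactive.
Required activator HolC is absent, so *wexG* is not transcribed.
So WexG is not produced.
With repressor SovJ bound, *oxaQ* is not transcribed.
→ *oxaQ* is OFF in A.
Condition B:
cAMP is absent, so SovJ is inactive.
Zn²⁺ is absent, so UlmU is inactive.
Sorbose is absent, so HolC is inactive.
Required activator HolC is absent, so *wexG* is not transcribed.
So WexG is not produced.
Required activator UlmU is absent, so *oxaQ* is not transcribed.
→ *oxaQ* is OFF in B.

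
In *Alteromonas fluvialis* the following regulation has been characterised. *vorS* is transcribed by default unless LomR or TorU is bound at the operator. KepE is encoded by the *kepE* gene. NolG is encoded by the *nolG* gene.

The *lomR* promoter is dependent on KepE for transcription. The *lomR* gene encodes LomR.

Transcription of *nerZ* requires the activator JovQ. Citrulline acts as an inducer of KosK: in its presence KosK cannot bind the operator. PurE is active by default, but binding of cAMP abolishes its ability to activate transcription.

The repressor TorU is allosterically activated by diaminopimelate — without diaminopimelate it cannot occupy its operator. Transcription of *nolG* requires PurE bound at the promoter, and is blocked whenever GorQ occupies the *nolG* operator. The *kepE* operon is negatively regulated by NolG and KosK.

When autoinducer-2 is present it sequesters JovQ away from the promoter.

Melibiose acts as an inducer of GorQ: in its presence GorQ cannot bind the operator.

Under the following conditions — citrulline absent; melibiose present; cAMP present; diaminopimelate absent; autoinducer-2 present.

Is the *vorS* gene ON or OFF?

ON

Melibiose is present, so GorQ is inactive.
cAMP is present, so PurE is inactive.
Required activator PurE is absent, so *nolG* is not transcribed.
So NolG is not produced.
Citrulline is absent, so KosK is active.
With repressor KosK bound, *kepE* is not transcribed.
So KepE is not produced.
Required activator KepE is absent, so *lomR* is not transcribed.
So LomR is not produced.
Diaminopimelate is absent, so TorU is inactive.
With no repressor bound, *vorS* is transcribed.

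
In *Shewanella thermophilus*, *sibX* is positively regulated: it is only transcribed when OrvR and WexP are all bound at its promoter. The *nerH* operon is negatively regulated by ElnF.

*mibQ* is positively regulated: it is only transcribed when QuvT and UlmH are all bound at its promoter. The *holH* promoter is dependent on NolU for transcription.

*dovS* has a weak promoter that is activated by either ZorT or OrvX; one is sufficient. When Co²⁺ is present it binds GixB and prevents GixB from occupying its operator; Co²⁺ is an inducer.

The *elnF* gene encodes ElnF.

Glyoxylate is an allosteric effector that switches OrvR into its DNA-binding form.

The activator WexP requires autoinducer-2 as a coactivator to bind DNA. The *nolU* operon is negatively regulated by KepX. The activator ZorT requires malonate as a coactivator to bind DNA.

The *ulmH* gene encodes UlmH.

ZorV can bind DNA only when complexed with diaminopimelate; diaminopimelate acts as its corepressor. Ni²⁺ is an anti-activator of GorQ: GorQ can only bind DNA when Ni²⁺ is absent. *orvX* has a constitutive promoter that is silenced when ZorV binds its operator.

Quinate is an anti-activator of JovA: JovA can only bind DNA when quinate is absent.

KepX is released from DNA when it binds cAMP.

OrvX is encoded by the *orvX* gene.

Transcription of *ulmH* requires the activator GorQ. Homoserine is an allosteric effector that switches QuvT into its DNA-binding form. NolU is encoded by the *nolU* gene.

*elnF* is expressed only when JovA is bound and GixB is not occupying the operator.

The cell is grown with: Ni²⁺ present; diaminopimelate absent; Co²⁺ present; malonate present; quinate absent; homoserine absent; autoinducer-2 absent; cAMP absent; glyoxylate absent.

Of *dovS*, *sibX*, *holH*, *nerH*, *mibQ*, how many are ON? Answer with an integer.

Malonate is present, so ZorT is active.
Diaminopimelate is absent, so ZorV is inactive.
With no repressor bound, *orvX* is transcribed.
So OrvX is produced and active.
Activator ZorT is present, so *dovS* is transcribed.
→ *dovS* is ON.
Glyoxylate is absent, so OrvR is inactive.
Autoinducer-2 is absent, so WexP is inactive.
Required activator OrvR is absent, so *sibX* is not transcribed.
→ *sibX* is OFF.
cAMP is absent, so KepX is active.
With repressor KepX bound, *nolU* is not transcribed.
So NolU is not produced.
Required activator NolU is absent, so *holH* is not transcribed.
→ *holH* is OFF.
Quinate is absent, so JovA is active.
Co²⁺ is present, so GixB is inactive.
No repressor is bound and JovA is active, so *elnF* is transcribed.
So ElnF is produced and active.
With repressor ElnF bound, *nerH* is not transcribed.
→ *nerH* is OFF.
Homoserine is absent, so QuvT is inactive.
Ni²⁺ is present, so GorQ is inactive.
Required activator GorQ is absent, so *ulmH* is not transcribed.
So UlmH is not produced.
Required activator QuvT is absent, so *mibQ* is not transcribed.
→ *mibQ* is OFF.
1 of the 5 genes is transcribed.

1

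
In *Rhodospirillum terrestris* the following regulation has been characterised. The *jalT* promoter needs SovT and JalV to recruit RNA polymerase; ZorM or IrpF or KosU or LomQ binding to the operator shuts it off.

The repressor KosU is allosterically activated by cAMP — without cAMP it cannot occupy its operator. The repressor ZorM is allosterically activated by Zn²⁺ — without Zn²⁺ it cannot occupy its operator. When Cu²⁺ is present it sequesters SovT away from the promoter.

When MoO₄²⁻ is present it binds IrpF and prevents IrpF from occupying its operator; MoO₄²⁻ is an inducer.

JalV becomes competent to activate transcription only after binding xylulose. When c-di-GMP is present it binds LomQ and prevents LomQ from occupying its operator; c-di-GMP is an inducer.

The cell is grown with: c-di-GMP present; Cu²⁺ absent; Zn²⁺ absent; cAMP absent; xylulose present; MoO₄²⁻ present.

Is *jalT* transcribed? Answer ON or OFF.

Zn²⁺ is absent, so ZorM is inactive.
Cu²⁺ is absent, so SovT is active.
MoO₄²⁻ is present, so IrpF is inactive.
cAMP is absent, so KosU is inactive.
c-di-GMP is present, so LomQ is inactive.
Xylulose is present, so JalV is active.
No repressor is bound and SovT and JalV are active, so *jalT* is transcribed.

ON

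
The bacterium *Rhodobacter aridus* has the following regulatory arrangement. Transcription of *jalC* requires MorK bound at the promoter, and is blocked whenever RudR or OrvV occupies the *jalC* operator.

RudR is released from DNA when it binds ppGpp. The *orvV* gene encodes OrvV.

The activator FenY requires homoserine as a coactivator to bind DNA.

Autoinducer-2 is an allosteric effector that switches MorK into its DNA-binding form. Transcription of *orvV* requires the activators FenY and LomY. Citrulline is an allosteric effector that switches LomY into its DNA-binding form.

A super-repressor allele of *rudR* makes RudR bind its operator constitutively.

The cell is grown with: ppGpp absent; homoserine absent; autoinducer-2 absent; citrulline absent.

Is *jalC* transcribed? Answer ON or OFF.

RudR is constitutively active in this strain.
Homoserine is absent, so FenY is inactive.
Citrulline is absent, so LomY is inactive.
Required activator FenY is absent, so *orvV* is not transcribed.
So OrvV is not produced.
Autoinducer-2 is absent, so MorK is inactive.
With repressor RudR bound, *jalC* is not transcribed.

OFF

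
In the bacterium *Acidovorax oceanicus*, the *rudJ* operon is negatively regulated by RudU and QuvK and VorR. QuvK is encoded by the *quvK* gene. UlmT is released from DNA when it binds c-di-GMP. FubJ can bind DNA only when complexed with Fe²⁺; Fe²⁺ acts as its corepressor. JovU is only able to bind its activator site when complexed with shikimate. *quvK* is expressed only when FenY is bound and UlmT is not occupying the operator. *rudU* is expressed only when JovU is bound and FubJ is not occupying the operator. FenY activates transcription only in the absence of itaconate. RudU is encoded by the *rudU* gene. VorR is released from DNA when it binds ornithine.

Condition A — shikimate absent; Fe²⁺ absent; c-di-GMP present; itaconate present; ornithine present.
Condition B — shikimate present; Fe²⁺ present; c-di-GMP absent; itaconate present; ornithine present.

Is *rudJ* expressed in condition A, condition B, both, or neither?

Condition A:
Shikimate is absent, so JovU is inactive.
Fe²⁺ is absent, so FubJ is inactive.
Required activator JovU is absent, so *rudU* is not transcribed.
So RudU is not produced.
c-di-GMP is present, so UlmT is inactive.
Itaconate is present, so FenY is inactive.
Required activator FenY is absent, so *quvK* is not transcribed.
So QuvK is not produced.
Ornithine is present, so VorR is inactive.
With no repressor bound, *rudJ* is transcribed.
→ *rudJ* is ON in A.
Condition B:
Shikimate is present, so JovU is active.
Fe²⁺ is present, so FubJ is active.
With repressor FubJ bound, *rudU* is not transcribed.
So RudU is not produced.
c-di-GMP is absent, so UlmT is active.
Itaconate is present, so FenY is inactive.
With repressor UlmT bound, *quvK* is not transcribed.
So QuvK is not produced.
Ornithine is present, so VorR is inactive.
With no repressor bound, *rudJ* is transcribed.
→ *rudJ* is ON in B.

both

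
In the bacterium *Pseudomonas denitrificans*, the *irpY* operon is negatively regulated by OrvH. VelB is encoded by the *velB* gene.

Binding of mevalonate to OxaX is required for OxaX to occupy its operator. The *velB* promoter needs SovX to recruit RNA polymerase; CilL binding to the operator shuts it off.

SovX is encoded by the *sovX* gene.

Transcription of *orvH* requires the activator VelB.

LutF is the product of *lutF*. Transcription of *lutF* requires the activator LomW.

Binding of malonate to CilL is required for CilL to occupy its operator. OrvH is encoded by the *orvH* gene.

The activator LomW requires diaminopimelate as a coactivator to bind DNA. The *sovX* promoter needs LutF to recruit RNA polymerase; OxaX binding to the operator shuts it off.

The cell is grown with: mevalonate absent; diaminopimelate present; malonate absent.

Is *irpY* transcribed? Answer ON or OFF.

OFF

Diaminopimelate is present, so LomW is active.
No repressor is bound and LomW is active, so *lutF* is transcribed.
So LutF is produced and active.
Mevalonate is absent, so OxaX is inactive.
No repressor is bound and LutF is active, so *sovX* is transcribed.
So SovX is produced and active.
Malonate is absent, so CilL is inactive.
No repressor is bound and SovX is active, so *velB* is transcribed.
So VelB is produced and active.
No repressor is bound and VelB is active, so *orvH* is transcribed.
So OrvH is produced and active.
With repressor OrvH bound, *irpY* is not transcribed.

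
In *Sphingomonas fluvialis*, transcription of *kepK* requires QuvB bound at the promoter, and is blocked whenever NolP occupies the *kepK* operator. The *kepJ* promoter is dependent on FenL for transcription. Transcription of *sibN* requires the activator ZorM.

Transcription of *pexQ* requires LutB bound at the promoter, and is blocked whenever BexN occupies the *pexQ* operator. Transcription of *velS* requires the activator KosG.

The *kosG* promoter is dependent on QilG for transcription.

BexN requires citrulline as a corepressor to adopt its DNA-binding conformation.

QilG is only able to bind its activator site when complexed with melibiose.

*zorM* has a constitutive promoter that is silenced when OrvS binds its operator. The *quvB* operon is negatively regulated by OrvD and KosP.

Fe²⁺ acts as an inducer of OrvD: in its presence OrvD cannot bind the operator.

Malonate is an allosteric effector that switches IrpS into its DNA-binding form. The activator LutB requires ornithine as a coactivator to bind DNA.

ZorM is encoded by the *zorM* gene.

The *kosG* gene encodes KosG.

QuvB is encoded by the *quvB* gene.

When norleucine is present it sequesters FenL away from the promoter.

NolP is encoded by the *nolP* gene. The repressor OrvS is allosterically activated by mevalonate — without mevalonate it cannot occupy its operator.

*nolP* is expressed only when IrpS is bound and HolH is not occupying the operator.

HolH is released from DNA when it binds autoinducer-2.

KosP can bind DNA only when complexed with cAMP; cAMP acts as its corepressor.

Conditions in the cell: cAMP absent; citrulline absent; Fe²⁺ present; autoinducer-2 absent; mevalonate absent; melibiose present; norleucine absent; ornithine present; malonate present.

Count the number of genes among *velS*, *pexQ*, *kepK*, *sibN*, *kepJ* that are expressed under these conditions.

Melibiose is present, so QilG is active.
No repressor is bound and QilG is active, so *kosG* is transcribed.
So KosG is produced and active.
No repressor is bound and KosG is active, so *velS* is transcribed.
→ *velS* is ON.
Citrulline is absent, so BexN is inactive.
Ornithine is present, so LutB is active.
No repressor is bound and LutB is active, so *pexQ* is transcribed.
→ *pexQ* is ON.
Autoinducer-2 is absent, so HolH is active.
Malonate is present, so IrpS is active.
With repressor HolH bound, *nolP* is not transcribed.
So NolP is not produced.
Fe²⁺ is present, so OrvD is inactive.
cAMP is absent, so KosP is inactive.
With no repressor bound, *quvB* is transcribed.
So QuvB is produced and active.
No repressor is bound and QuvB is active, so *kepK* is transcribed.
→ *kepK* is ON.
Mevalonate is absent, so OrvS is inactive.
With no repressor bound, *zorM* is transcribed.
So ZorM is produced and active.
No repressor is bound and ZorM is active, so *sibN* is transcribed.
→ *sibN* is ON.
Norleucine is absent, so FenL is active.
No repressor is bound and FenL is active, so *kepJ* is transcribed.
→ *kepJ* is ON.
5 of the 5 genes are transcribed.

5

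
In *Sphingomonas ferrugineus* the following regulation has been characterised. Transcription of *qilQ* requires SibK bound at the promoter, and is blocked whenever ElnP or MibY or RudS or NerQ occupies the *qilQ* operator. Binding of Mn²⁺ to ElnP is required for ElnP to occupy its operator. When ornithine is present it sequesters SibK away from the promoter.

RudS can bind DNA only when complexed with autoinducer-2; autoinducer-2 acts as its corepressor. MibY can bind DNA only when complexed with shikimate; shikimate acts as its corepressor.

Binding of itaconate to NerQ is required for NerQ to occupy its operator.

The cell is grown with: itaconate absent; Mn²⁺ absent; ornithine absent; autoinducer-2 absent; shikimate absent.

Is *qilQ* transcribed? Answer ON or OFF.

ON

Ornithine is absent, so SibK is active.
Mn²⁺ is absent, so ElnP is inactive.
Shikimate is absent, so MibY is inactive.
Autoinducer-2 is absent, so RudS is inactive.
Itaconate is absent, so NerQ is inactive.
No repressor is bound and SibK is active, so *qilQ* is transcribed.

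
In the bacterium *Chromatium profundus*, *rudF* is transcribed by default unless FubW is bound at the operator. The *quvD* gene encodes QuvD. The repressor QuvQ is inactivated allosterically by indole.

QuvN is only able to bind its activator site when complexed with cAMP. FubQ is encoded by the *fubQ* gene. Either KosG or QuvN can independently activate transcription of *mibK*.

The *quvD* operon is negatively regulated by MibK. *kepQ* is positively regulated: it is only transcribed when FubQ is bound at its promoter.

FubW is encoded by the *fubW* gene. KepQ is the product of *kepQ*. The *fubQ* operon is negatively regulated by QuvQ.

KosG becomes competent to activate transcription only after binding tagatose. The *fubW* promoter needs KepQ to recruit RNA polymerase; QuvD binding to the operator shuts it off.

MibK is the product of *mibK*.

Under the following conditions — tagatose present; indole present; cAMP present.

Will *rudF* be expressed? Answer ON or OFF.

Tagatose is present, so KosG is active.
cAMP is present, so QuvN is active.
Activator KosG is present, so *mibK* is transcribed.
So MibK is produced and active.
With repressor MibK bound, *quvD* is not transcribed.
So QuvD is not produced.
Indole is present, so QuvQ is inactive.
With no repressor bound, *fubQ* is transcribed.
So FubQ is produced and active.
No repressor is bound and FubQ is active, so *kepQ* is transcribed.
So KepQ is produced and active.
No repressor is bound and KepQ is active, so *fubW* is transcribed.
So FubW is produced and active.
With repressor FubW bound, *rudF* is not transcribed.

OFF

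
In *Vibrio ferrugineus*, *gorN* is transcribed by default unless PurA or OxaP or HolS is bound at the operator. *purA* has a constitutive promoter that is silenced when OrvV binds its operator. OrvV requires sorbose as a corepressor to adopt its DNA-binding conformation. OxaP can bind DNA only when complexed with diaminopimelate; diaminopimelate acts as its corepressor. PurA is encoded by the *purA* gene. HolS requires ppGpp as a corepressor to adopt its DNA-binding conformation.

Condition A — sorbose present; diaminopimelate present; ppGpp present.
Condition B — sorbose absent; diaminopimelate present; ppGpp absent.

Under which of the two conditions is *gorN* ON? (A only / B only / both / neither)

Condition A:
Sorbose is present, so OrvV is active.
With repressor OrvV bound, *purA* is not transcribed.
So PurA is not produced.
Diaminopimelate is present, so OxaP is active.
ppGpp is present, so HolS is active.
With repressor OxaP bound, *gorN* is not transcribed.
→ *gorN* is OFF in A.
Condition B:
Sorbose is absent, so OrvV is inactive.
With no repressor bound, *purA* is transcribed.
So PurA is produced and active.
Diaminopimelate is present, so OxaP is active.
ppGpp is absent, so HolS is inactive.
With repressor PurA bound, *gorN* is not transcribed.
→ *gorN* is OFF in B.

neither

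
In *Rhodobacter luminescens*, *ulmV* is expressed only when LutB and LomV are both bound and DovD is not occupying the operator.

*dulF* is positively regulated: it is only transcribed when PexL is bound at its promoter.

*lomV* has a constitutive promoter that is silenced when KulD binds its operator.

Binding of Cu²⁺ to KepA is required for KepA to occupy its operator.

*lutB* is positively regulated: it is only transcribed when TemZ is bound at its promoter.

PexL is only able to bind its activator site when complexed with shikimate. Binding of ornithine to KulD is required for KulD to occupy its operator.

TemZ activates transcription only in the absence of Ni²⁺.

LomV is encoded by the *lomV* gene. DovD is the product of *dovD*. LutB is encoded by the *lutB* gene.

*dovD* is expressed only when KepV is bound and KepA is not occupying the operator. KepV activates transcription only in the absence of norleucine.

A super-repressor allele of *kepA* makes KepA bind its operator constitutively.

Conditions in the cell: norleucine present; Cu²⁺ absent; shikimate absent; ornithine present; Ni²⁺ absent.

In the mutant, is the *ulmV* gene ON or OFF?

Norleucine is present, so KepV is inactive.
KepA is constitutively active in this strain.
With repressor KepA bound, *dovD* is not transcribed.
So DovD is not produced.
Ni²⁺ is absent, so TemZ is active.
No repressor is bound and TemZ is active, so *lutB* is transcribed.
So LutB is produced and active.
Ornithine is present, so KulD is active.
With repressor KulD bound, *lomV* is not transcribed.
So LomV is not produced.
Required activator LomV is absent, so *ulmV* is not transcribed.

OFF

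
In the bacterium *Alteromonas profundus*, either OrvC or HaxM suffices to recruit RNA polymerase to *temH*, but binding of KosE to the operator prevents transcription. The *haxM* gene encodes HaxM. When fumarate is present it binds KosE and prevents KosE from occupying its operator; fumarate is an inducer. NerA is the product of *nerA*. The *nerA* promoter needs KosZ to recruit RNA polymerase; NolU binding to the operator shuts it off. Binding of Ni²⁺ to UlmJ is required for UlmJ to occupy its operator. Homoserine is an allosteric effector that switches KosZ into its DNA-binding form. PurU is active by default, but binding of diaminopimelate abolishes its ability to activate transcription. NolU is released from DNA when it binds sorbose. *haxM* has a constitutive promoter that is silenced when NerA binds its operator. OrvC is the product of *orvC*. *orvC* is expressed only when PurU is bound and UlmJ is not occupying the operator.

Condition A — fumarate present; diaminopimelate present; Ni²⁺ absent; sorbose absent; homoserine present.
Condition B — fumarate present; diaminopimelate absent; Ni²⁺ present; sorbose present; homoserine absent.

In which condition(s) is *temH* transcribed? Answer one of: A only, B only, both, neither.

Condition A:
Fumarate is present, so KosE is inactive.
Diaminopimelate is present, so PurU is inactive.
Ni²⁺ is absent, so UlmJ is inactive.
Required activator PurU is absent, so *orvC* is not transcribed.
So OrvC is not produced.
Sorbose is absent, so NolU is active.
Homoserine is present, so KosZ is active.
With repressor NolU bound, *nerA* is not transcribed.
So NerA is not produced.
With no repressor bound, *haxM* is transcribed.
So HaxM is produced and active.
Activator HaxM is present, so *temH* is transcribed.
→ *temH* is ON in A.
Condition B:
Fumarate is present, so KosE is inactive.
Diaminopimelate is absent, so PurU is active.
Ni²⁺ is present, so UlmJ is active.
With repressor UlmJ bound, *orvC* is not transcribed.
So OrvC is not produced.
Sorbose is present, so NolU is inactive.
Homoserine is absent, so KosZ is inactive.
Required activator KosZ is absent, so *nerA* is not transcribed.
So NerA is not produced.
With no repressor bound, *haxM* is transcribed.
So HaxM is produced and active.
Activator HaxM is present, so *temH* is transcribed.
→ *temH* is ON in B.

both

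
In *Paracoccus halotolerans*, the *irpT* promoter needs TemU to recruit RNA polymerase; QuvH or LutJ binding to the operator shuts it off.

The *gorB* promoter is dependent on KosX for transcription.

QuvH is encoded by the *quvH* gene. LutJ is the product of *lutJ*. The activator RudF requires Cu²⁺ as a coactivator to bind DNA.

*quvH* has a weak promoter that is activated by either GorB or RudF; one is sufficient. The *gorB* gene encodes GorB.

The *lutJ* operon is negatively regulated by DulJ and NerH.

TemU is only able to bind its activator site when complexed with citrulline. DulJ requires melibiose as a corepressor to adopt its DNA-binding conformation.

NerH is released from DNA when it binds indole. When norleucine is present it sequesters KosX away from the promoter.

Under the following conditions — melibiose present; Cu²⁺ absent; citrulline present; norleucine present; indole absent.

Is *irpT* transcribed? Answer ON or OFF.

ON

Norleucine is present, so KosX is inactive.
Required activator KosX is absent, so *gorB* is not transcribed.
So GorB is not produced.
Cu²⁺ is absent, so RudF is inactive.
No activator is available at the *quvH* promoter, so *quvH* is not transcribed.
So QuvH is not produced.
Citrulline is present, so TemU is active.
Melibiose is present, so DulJ is active.
Indole is absent, so NerH is active.
With repressor DulJ bound, *lutJ* is not transcribed.
So LutJ is not produced.
No repressor is bound and TemU is active, so *irpT* is transcribed.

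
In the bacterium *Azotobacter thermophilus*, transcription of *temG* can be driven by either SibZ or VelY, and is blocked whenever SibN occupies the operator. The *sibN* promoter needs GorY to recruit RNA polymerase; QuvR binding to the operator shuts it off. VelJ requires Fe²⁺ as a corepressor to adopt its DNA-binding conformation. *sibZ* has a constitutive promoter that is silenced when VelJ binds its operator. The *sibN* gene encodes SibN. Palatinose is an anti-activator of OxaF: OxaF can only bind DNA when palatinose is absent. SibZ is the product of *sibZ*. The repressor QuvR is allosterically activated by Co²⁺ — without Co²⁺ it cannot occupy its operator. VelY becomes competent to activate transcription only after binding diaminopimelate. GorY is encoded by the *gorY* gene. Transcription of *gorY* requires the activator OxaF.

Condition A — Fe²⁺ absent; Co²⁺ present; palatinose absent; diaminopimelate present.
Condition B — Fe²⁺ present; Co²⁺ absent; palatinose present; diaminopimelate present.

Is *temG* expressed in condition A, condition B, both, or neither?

both

Condition A:
Fe²⁺ is absent, so VelJ is inactive.
With no repressor bound, *sibZ* is transcribed.
So SibZ is produced and active.
Co²⁺ is present, so QuvR is active.
Palatinose is absent, so OxaF is active.
No repressor is bound and OxaF is active, so *gorY* is transcribed.
So GorY is produced and active.
With repressor QuvR bound, *sibN* is not transcribed.
So SibN is not produced.
Diaminopimelate is present, so VelY is active.
Activator SibZ is present, so *temG* is transcribed.
→ *temG* is ON in A.
Condition B:
Fe²⁺ is present, so VelJ is active.
With repressor VelJ bound, *sibZ* is not transcribed.
So SibZ is not produced.
Co²⁺ is absent, so QuvR is inactive.
Palatinose is present, so OxaF is inactive.
Required activator OxaF is absent, so *gorY* is not transcribed.
So GorY is not produced.
Required activator GorY is absent, so *sibN* is not transcribed.
So SibN is not produced.
Diaminopimelate is present, so VelY is active.
Activator VelY is present, so *temG* is transcribed.
→ *temG* is ON in B.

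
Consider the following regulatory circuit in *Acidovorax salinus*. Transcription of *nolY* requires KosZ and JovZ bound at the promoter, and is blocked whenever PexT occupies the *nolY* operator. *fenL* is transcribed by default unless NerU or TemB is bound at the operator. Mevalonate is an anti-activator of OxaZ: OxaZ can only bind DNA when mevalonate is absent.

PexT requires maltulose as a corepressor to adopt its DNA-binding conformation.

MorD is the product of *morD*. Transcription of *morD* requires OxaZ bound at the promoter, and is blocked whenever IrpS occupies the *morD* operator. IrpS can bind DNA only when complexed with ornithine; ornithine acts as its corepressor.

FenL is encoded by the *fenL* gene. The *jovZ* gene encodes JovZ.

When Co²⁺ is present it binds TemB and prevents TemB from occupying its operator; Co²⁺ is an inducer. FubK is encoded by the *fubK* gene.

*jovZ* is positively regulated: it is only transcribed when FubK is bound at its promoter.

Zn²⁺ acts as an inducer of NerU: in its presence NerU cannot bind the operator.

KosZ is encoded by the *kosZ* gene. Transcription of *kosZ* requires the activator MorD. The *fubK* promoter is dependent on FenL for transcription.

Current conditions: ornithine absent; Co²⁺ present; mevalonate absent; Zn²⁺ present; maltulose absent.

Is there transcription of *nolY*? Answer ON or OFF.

Mevalonate is absent, so OxaZ is active.
Ornithine is absent, so IrpS is inactive.
No repressor is bound and OxaZ is active, so *morD* is transcribed.
So MorD is produced and active.
No repressor is bound and MorD is active, so *kosZ* is transcribed.
So KosZ is produced and active.
Zn²⁺ is present, so NerU is inactive.
Co²⁺ is present, so TemB is inactive.
With no repressor bound, *fenL* is transcribed.
So FenL is produced and active.
No repressor is bound and FenL is active, so *fubK* is transcribed.
So FubK is produced and active.
No repressor is bound and FubK is active, so *jovZ* is transcribed.
So JovZ is produced and active.
Maltulose is absent, so PexT is inactive.
No repressor is bound and KosZ and JovZ are active, so *nolY* is transcribed.

ON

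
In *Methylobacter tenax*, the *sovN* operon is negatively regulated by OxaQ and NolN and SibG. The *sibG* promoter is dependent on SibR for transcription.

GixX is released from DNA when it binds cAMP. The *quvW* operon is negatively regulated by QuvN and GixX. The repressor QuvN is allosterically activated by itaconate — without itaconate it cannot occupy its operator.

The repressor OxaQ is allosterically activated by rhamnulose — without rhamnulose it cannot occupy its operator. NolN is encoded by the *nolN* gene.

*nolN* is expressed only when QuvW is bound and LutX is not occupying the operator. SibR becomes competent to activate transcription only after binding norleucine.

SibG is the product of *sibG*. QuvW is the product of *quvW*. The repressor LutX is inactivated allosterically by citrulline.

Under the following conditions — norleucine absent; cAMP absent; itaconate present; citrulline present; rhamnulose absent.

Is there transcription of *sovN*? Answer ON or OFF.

ON

Rhamnulose is absent, so OxaQ is inactive.
Citrulline is present, so LutX is inactive.
Itaconate is present, so QuvN is active.
cAMP is absent, so GixX is active.
With repressor QuvN bound, *quvW* is not transcribed.
So QuvW is not produced.
Required activator QuvW is absent, so *nolN* is not transcribed.
So NolN is not produced.
Norleucine is absent, so SibR is inactive.
Required activator SibR is absent, so *sibG* is not transcribed.
So SibG is not produced.
With no repressor bound, *sovN* is transcribed.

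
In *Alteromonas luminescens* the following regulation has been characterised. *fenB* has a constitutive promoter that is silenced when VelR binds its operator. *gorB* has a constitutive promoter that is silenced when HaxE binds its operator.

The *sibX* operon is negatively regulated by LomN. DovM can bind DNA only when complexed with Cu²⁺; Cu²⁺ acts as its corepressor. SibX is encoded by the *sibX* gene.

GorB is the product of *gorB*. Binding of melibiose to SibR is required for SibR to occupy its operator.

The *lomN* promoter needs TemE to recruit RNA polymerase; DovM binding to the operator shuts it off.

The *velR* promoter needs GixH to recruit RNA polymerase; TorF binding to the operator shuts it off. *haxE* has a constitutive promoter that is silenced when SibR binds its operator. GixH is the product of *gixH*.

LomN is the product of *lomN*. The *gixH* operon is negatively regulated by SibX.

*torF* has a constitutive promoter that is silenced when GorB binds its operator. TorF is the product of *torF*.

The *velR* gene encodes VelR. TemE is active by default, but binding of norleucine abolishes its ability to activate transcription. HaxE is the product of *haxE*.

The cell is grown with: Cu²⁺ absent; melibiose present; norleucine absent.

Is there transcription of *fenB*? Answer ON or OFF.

OFF

Melibiose is present, so SibR is active.
With repressor SibR bound, *haxE* is not transcribed.
So HaxE is not produced.
With no repressor bound, *gorB* is transcribed.
So GorB is produced and active.
With repressor GorB bound, *torF* is not transcribed.
So TorF is not produced.
Norleucine is absent, so TemE is active.
Cu²⁺ is absent, so DovM is inactive.
No repressor is bound and TemE is active, so *lomN* is transcribed.
So LomN is produced and active.
With repressor LomN bound, *sibX* is not transcribed.
So SibX is not produced.
With no repressor bound, *gixH* is transcribed.
So GixH is produced and active.
No repressor is bound and GixH is active, so *velR* is transcribed.
So VelR is produced and active.
With repressor VelR bound, *fenB* is not transcribed.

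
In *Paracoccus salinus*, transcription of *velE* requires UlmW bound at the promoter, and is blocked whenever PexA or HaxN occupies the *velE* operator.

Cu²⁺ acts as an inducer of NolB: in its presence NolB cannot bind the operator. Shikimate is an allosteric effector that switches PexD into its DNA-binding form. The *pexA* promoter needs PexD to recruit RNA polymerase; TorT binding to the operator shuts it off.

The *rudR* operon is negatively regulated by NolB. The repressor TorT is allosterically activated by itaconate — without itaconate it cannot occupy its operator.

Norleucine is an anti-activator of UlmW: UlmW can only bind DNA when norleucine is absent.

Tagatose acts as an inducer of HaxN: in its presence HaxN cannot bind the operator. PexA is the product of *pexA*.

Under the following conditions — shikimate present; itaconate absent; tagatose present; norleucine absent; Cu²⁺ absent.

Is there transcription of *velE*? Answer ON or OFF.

OFF

Itaconate is absent, so TorT is inactive.
Shikimate is present, so PexD is active.
No repressor is bound and PexD is active, so *pexA* is transcribed.
So PexA is produced and active.
Norleucine is absent, so UlmW is active.
Tagatose is present, so HaxN is inactive.
With repressor PexA bound, *velE* is not transcribed.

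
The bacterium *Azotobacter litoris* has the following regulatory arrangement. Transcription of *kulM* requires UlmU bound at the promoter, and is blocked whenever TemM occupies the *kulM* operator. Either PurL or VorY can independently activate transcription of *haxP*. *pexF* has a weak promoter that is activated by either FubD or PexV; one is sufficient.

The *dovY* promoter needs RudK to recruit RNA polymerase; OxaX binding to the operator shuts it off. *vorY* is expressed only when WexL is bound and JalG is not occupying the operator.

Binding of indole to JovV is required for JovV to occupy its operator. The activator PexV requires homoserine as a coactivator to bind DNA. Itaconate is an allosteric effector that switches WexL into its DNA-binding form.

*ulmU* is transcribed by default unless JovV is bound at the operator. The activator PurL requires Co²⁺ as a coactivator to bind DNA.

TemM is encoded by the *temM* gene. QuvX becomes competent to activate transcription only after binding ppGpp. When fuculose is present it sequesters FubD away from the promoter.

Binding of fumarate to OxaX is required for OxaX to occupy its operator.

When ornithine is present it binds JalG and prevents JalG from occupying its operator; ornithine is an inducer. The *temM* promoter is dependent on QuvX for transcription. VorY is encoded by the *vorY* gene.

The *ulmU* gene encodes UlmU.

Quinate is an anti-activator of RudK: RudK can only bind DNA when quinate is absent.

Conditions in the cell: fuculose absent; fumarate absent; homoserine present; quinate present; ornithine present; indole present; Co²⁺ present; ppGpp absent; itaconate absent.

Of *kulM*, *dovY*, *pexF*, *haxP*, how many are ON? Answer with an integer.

2

ppGpp is absent, so QuvX is inactive.
Required activator QuvX is absent, so *temM* is not transcribed.
So TemM is not produced.
Indole is present, so JovV is active.
With repressor JovV bound, *ulmU* is not transcribed.
So UlmU is not produced.
Required activator UlmU is absent, so *kulM* is not transcribed.
→ *kulM* is OFF.
Fumarate is absent, so OxaX is inactive.
Quinate is present, so RudK is inactive.
Required activator RudK is absent, so *dovY* is not transcribed.
→ *dovY* is OFF.
Fuculose is absent, so FubD is active.
Homoserine is present, so PexV is active.
Activator FubD is present, so *pexF* is transcribed.
→ *pexF* is ON.
Co²⁺ is present, so PurL is active.
Ornithine is present, so JalG is inactive.
Itaconate is absent, so WexL is inactive.
Required activator WexL is absent, so *vorY* is not transcribed.
So VorY is not produced.
Activator PurL is present, so *haxP* is transcribed.
→ *haxP* is ON.
2 of the 4 genes are transcribed.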